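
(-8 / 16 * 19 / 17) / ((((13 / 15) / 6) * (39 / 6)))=-1710 / 2873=-0.60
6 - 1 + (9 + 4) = 18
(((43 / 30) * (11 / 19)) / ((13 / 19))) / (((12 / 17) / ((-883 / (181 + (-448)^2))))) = -0.01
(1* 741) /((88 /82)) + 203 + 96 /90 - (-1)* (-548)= 228719 /660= 346.54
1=1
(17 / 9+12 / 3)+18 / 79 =4349 / 711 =6.12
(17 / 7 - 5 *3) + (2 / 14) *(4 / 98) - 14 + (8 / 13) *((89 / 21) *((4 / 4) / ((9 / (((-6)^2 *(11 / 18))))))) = -20.19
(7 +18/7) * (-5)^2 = 1675/7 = 239.29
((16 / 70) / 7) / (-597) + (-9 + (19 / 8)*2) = -2486537 / 585060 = -4.25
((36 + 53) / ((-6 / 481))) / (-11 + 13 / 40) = 856180 / 1281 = 668.37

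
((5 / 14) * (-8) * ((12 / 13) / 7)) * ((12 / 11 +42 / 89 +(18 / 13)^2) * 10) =-1381838400 / 105392287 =-13.11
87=87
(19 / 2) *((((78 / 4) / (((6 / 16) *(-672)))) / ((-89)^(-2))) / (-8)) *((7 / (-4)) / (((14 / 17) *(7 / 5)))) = -166301395 / 150528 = -1104.79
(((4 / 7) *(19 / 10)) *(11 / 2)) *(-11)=-2299 / 35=-65.69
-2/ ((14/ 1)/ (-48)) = 48/ 7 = 6.86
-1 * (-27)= 27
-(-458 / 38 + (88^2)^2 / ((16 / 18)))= -1281848603 / 19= -67465715.95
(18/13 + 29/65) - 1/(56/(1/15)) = 19979/10920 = 1.83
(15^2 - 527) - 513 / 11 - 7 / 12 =-46097 / 132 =-349.22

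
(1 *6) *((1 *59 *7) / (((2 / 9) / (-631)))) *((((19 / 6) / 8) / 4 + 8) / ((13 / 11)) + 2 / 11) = -453012188769 / 9152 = -49498709.44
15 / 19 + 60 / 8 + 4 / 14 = 2281 / 266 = 8.58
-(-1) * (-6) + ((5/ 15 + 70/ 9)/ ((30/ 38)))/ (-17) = -15157/ 2295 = -6.60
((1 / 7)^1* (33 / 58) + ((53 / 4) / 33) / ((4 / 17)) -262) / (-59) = 27890593 / 6323856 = 4.41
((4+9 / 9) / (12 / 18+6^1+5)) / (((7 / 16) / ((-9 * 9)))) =-3888 / 49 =-79.35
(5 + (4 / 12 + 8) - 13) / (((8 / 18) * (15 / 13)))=13 / 20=0.65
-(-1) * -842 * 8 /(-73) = 92.27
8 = 8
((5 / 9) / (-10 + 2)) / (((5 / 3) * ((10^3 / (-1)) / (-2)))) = -1 / 12000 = -0.00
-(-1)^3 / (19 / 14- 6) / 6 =-7 / 195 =-0.04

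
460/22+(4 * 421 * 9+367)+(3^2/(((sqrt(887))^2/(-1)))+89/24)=3640752101/234168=15547.61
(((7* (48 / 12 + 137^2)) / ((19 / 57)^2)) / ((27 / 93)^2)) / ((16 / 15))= 631429855 / 48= 13154788.65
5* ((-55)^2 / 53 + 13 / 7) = 109320 / 371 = 294.66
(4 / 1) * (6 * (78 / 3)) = 624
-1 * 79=-79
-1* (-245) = 245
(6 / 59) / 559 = 6 / 32981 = 0.00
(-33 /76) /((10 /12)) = -99 /190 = -0.52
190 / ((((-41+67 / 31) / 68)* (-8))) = 41.58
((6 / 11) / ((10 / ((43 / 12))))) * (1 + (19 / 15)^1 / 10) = 7267 / 33000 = 0.22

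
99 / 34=2.91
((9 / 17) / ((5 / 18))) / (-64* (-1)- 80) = -81 / 680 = -0.12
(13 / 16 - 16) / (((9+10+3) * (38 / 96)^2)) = -17496 / 3971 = -4.41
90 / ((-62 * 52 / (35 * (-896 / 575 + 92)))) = -819063 / 9269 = -88.37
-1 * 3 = -3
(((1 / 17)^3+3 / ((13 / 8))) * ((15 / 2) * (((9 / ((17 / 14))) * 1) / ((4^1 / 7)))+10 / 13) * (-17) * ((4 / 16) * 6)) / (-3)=10221149375 / 6642376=1538.78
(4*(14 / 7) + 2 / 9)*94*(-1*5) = -34780 / 9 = -3864.44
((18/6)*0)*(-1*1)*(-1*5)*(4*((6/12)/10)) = 0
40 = 40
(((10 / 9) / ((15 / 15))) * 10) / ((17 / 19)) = 1900 / 153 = 12.42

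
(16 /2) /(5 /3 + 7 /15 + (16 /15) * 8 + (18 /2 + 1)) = 12 /31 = 0.39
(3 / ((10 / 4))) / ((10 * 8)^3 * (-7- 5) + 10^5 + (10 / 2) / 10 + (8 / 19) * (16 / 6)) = -684 / 3445079075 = -0.00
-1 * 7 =-7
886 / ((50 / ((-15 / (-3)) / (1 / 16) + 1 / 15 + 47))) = 844358 / 375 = 2251.62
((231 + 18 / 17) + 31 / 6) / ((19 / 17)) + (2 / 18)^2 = 653357 / 3078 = 212.27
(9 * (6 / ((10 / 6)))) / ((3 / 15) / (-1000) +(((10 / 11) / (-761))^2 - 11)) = -2.95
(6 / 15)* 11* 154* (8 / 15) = 27104 / 75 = 361.39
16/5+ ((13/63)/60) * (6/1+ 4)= 6113/1890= 3.23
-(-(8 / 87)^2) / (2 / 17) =544 / 7569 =0.07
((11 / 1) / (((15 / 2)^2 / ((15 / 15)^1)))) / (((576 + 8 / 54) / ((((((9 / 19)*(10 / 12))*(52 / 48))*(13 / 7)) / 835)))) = 5577 / 17275715800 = 0.00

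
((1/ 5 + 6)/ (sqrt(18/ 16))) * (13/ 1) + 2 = 2 + 806 * sqrt(2)/ 15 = 77.99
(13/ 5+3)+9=73/ 5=14.60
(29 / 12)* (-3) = -29 / 4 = -7.25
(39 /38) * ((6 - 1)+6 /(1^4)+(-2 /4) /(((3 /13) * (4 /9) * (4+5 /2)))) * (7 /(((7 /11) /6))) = 52767 /76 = 694.30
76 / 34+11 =225 / 17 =13.24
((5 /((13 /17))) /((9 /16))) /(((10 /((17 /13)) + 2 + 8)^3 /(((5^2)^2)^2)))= 10440125 /12636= 826.22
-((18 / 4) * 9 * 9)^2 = -531441 / 4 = -132860.25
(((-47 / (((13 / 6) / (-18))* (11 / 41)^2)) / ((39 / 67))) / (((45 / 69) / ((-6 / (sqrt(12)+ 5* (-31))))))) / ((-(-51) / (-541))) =-49004776266648 / 8347711229 -3161598468816* sqrt(3) / 41738556145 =-6001.64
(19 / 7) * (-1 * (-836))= 15884 / 7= 2269.14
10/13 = 0.77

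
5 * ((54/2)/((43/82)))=11070/43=257.44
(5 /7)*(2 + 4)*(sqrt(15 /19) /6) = 5*sqrt(285) /133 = 0.63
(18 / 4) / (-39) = -3 / 26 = -0.12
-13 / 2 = -6.50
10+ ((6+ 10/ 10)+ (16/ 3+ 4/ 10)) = 22.73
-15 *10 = -150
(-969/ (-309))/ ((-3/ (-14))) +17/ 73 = 335359/ 22557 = 14.87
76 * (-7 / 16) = -133 / 4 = -33.25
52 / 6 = 26 / 3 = 8.67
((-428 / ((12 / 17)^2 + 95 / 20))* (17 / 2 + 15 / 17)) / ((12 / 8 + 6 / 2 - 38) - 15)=9284176 / 588499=15.78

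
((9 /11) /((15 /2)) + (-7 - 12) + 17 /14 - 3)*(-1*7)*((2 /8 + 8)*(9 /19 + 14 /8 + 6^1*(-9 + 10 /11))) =-369924435 /6688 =-55311.67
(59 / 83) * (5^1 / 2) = 295 / 166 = 1.78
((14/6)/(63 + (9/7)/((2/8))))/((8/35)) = 1715/11448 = 0.15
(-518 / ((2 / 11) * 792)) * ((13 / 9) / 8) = -3367 / 5184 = -0.65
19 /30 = 0.63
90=90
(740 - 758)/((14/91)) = -117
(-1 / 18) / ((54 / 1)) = -1 / 972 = -0.00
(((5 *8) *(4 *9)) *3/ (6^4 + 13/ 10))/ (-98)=-21600/ 635677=-0.03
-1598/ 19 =-84.11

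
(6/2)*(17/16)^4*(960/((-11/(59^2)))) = -13083147045/11264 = -1161500.98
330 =330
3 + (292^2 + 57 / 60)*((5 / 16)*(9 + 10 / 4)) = 306423.91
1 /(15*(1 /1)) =1 /15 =0.07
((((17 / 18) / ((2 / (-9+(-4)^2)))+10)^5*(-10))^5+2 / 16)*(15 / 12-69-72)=17809415444886601187883083620837844999931338288019074556178357262570956261 / 101035159683095507580392450057067036672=176269483818773509009514400000000000.00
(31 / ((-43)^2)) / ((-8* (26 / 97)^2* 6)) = -291679 / 59996352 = -0.00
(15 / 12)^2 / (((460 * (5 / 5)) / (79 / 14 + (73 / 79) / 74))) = 289285 / 15059296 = 0.02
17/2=8.50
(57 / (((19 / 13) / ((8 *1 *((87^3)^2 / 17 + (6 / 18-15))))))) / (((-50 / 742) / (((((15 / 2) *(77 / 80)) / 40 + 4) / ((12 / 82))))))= -1376489299997391645247 / 408000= -3373748284307332.46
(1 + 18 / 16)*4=8.50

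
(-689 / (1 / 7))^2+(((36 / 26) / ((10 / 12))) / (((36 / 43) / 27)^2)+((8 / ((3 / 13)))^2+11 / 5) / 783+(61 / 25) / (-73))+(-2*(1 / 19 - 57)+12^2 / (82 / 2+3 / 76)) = 921952330057016945681 / 39631404138300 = 23263176.01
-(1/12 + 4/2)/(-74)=25/888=0.03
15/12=5/4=1.25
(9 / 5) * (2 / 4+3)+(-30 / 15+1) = 53 / 10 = 5.30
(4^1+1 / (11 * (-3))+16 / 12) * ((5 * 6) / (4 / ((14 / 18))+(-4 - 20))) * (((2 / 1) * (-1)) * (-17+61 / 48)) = -4624375 / 17424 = -265.40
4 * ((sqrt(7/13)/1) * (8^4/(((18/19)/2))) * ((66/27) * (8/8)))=6848512 * sqrt(91)/1053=62042.39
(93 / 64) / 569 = 93 / 36416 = 0.00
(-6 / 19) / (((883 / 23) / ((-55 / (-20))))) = -0.02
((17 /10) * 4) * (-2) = -68 /5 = -13.60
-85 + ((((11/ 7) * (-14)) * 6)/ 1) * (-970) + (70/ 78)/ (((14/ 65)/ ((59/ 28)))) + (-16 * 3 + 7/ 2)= 21490439/ 168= 127919.28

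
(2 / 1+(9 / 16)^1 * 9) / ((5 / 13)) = 1469 / 80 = 18.36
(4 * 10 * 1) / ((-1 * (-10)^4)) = -1 / 250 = -0.00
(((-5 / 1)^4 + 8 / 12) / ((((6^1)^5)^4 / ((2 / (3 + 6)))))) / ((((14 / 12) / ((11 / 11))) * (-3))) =-1877 / 172753486292975616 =-0.00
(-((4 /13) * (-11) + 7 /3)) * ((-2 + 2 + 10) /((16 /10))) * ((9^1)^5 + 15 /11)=110965475 /286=387991.17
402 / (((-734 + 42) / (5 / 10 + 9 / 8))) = -2613 / 2768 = -0.94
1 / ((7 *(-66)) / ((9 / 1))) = -3 / 154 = -0.02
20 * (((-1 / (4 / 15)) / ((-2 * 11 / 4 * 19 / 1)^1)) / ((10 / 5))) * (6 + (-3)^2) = 1125 / 209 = 5.38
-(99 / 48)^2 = -1089 / 256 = -4.25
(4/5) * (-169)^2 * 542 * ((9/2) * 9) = 2507770044/5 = 501554008.80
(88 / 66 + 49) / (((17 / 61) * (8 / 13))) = 119743 / 408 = 293.49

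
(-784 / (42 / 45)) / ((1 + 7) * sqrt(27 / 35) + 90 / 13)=318500 / 79 - 94640 * sqrt(105) / 237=-60.22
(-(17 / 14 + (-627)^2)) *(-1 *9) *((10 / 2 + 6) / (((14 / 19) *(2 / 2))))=10352691063 / 196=52819852.36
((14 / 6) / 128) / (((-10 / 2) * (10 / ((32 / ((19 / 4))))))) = -7 / 2850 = -0.00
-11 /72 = -0.15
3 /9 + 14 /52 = 47 /78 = 0.60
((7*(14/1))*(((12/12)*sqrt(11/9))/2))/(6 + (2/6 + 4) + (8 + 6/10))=245*sqrt(11)/284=2.86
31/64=0.48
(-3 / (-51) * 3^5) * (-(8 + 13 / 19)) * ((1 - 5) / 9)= 17820 / 323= 55.17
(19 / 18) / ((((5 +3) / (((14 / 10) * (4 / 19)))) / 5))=7 / 36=0.19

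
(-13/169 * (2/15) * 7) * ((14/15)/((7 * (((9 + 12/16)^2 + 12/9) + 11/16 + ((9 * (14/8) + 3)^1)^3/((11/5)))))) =-19712/6369835875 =-0.00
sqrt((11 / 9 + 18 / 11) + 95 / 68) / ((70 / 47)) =1.39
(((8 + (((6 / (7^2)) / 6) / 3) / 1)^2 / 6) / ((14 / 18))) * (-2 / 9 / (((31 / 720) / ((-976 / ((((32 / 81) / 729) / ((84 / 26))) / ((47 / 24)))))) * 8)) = 390878619184845 / 3870412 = 100991475.63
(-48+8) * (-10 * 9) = 3600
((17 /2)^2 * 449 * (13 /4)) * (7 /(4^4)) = 11808251 /4096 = 2882.87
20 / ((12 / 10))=50 / 3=16.67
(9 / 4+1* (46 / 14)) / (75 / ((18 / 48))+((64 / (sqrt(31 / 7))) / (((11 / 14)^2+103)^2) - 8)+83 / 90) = 0.03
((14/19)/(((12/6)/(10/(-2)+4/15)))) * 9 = -1491/95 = -15.69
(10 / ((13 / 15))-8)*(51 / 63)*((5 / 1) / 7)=3910 / 1911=2.05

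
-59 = -59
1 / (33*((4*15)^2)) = 1 / 118800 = 0.00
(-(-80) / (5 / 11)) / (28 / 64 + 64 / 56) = 111.37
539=539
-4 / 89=-0.04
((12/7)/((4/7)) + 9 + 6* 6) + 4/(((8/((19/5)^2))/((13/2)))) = 9493/100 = 94.93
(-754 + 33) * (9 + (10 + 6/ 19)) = -264607/ 19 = -13926.68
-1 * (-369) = 369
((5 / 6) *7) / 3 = 35 / 18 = 1.94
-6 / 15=-2 / 5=-0.40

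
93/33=31/11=2.82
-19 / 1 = -19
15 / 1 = 15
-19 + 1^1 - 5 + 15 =-8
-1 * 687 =-687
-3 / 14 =-0.21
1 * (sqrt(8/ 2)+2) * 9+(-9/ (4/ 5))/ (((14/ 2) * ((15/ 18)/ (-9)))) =747/ 14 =53.36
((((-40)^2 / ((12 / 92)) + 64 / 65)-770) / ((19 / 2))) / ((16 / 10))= 1121021 / 1482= 756.42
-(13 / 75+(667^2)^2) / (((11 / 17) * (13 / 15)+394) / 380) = -19179050942921696 / 100613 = -190621996590.12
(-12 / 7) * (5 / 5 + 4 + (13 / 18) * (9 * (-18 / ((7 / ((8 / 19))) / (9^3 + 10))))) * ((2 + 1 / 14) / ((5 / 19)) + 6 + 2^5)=700713546 / 1715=408579.33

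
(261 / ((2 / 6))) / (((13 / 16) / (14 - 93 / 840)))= 6090174 / 455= 13385.00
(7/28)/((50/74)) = 0.37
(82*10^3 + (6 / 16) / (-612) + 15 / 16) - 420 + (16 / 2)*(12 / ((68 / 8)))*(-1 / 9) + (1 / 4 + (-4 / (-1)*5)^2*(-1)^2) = 44597083 / 544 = 81979.93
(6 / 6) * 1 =1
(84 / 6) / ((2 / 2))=14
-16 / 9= -1.78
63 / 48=21 / 16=1.31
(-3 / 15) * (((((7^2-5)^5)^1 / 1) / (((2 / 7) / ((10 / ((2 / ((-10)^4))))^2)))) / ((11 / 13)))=-341076736000000000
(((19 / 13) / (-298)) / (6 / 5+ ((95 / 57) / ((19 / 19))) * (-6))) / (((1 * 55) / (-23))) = -437 / 1875016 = -0.00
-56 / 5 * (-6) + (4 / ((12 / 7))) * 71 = 3493 / 15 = 232.87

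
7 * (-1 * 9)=-63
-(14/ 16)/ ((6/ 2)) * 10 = -35/ 12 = -2.92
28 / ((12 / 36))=84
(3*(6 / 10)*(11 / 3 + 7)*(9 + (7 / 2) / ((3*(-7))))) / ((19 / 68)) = 57664 / 95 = 606.99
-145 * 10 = -1450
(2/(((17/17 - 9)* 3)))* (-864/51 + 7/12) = 3337/2448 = 1.36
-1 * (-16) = 16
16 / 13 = 1.23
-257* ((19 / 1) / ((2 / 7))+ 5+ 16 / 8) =-37779 / 2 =-18889.50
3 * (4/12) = 1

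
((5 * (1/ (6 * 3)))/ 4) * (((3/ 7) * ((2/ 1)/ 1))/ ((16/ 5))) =25/ 1344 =0.02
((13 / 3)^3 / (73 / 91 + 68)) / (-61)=-199927 / 10311867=-0.02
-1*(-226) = 226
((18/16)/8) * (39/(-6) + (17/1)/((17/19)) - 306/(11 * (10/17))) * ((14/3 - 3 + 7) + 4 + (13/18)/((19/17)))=-65.13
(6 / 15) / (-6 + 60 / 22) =-11 / 90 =-0.12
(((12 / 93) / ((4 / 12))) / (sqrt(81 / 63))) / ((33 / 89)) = 356*sqrt(7) / 1023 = 0.92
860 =860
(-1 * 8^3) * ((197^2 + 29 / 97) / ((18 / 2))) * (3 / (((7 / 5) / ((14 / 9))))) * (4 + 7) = -7852472320 / 97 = -80953322.89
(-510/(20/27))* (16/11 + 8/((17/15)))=-5861.45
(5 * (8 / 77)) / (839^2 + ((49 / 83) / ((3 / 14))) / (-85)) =846600 / 1147183520483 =0.00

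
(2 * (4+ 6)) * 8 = 160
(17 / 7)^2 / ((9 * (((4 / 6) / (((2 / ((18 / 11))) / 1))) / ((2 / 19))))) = 3179 / 25137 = 0.13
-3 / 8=-0.38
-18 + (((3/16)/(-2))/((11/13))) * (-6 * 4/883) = -18.00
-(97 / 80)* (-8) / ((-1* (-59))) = 97 / 590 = 0.16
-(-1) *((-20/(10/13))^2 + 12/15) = 3384/5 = 676.80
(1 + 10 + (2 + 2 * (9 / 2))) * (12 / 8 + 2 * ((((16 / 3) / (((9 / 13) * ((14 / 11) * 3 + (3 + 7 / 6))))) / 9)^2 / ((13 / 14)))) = 61124162209 / 1822179969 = 33.54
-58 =-58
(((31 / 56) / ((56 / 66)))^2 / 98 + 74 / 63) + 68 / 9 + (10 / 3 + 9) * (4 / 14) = 26582226953 / 2168506368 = 12.26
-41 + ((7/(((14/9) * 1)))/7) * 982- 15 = 575.29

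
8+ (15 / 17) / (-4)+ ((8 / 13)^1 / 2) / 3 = 20903 / 2652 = 7.88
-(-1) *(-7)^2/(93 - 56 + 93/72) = 1176/919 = 1.28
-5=-5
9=9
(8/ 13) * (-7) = -56/ 13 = -4.31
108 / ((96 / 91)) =819 / 8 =102.38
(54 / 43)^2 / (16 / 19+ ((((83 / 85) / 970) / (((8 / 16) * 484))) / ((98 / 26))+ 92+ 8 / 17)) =54168053108400 / 3205039224024349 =0.02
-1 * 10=-10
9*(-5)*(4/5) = -36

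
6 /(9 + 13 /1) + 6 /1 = 69 /11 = 6.27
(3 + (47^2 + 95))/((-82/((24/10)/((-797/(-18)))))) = -249156/163385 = -1.52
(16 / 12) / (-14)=-2 / 21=-0.10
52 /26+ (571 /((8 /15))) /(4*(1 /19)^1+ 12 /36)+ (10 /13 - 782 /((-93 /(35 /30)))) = 57484985 /29016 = 1981.15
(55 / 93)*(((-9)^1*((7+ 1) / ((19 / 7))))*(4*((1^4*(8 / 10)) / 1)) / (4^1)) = -12.55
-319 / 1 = -319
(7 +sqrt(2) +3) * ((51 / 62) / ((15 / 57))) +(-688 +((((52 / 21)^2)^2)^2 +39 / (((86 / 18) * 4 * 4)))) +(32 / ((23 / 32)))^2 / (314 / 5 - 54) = 969 * sqrt(2) / 310 +4611678590559184797803 / 4694105510762743152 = 986.86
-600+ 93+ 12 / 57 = -506.79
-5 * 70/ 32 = -175/ 16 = -10.94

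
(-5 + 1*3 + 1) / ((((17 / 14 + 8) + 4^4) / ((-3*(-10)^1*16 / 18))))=-1120 / 11139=-0.10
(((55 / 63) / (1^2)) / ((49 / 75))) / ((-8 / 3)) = -1375 / 2744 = -0.50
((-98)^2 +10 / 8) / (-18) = -4269 / 8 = -533.62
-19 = -19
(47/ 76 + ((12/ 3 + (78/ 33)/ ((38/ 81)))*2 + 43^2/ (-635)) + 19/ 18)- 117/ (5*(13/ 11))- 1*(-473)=2245722797/ 4777740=470.04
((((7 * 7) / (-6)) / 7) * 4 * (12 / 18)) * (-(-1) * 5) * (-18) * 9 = 2520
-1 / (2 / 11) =-11 / 2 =-5.50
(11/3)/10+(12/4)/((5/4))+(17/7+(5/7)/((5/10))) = 1391/210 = 6.62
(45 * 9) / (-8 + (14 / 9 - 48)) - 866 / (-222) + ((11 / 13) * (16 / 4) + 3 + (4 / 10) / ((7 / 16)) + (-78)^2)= 4304473189 / 707070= 6087.76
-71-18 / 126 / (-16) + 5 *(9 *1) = -2911 / 112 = -25.99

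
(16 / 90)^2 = 64 / 2025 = 0.03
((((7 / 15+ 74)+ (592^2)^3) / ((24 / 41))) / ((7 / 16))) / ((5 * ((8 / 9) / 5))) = 26473133888828912357 / 140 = 189093813491635088.26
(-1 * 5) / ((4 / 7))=-8.75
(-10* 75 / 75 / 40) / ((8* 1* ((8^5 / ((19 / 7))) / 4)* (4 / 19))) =-361 / 7340032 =-0.00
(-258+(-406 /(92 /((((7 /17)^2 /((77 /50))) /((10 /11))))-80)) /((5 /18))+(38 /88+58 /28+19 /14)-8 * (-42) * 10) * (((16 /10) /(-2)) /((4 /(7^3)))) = -278564555227 /1308340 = -212914.50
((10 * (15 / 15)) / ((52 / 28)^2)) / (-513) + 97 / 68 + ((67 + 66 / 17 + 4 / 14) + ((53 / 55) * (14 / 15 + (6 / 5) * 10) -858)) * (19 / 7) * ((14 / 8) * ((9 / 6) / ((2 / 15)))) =-375675460415183 / 9078909840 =-41378.92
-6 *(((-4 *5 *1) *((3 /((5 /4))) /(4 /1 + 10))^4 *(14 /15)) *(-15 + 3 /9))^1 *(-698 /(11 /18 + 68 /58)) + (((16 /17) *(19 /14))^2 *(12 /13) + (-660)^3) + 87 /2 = -287495399.78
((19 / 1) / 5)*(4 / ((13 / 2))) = 152 / 65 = 2.34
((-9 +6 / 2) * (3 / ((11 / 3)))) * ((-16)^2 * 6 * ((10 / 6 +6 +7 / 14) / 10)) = -338688 / 55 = -6157.96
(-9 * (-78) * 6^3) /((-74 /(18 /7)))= -1364688 /259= -5269.07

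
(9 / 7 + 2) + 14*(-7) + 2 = -92.71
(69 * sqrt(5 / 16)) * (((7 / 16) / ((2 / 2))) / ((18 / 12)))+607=161 * sqrt(5) / 32+607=618.25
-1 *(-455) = 455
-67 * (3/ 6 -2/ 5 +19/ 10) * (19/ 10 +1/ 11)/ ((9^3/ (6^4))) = -78256/ 165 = -474.28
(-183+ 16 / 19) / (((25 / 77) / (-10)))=532994 / 95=5610.46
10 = 10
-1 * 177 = -177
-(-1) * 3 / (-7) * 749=-321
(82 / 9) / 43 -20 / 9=-778 / 387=-2.01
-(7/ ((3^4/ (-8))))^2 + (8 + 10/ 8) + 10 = 492653/ 26244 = 18.77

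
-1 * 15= -15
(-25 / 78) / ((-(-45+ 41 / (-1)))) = -25 / 6708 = -0.00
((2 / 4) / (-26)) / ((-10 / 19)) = 19 / 520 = 0.04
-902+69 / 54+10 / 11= -178163 / 198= -899.81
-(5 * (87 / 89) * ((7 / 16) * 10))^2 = -231800625 / 506944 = -457.25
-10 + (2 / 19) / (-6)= -571 / 57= -10.02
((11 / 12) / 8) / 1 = 11 / 96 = 0.11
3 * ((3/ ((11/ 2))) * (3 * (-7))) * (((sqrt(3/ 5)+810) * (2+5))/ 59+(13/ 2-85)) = -392553/ 649-2646 * sqrt(15)/ 3245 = -608.02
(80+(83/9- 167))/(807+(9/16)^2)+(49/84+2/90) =18943357/37201140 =0.51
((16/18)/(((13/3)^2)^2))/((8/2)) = 18/28561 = 0.00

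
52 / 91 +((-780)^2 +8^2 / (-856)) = 455691972 / 749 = 608400.50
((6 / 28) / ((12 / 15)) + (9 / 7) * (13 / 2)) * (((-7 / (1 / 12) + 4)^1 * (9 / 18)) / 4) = -345 / 4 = -86.25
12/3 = 4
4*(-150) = -600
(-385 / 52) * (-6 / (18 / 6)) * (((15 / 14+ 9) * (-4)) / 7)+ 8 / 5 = -38047 / 455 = -83.62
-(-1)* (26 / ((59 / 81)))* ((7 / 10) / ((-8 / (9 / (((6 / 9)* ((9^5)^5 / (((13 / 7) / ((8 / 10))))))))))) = -169 / 1239498308881772005119552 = -0.00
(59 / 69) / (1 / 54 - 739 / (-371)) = 394002 / 926371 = 0.43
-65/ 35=-1.86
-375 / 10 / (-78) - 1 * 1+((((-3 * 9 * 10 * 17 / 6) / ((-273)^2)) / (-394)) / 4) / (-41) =-0.52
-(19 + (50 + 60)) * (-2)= 258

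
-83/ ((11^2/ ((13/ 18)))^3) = -182351/ 10331743752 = -0.00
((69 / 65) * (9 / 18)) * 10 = 69 / 13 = 5.31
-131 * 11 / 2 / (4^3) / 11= -131 / 128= -1.02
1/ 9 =0.11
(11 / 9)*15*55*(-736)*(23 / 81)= -51207200 / 243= -210729.22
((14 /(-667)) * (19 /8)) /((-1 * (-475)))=-7 /66700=-0.00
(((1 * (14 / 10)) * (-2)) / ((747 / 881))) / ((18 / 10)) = -12334 / 6723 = -1.83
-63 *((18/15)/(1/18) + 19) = -12789/5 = -2557.80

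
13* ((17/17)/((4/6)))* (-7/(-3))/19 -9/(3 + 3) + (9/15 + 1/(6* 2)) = 1799/1140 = 1.58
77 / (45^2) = 0.04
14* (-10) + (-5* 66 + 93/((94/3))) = -43901/94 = -467.03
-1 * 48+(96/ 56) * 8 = -240/ 7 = -34.29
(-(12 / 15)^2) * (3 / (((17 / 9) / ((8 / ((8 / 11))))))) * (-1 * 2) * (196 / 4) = 465696 / 425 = 1095.76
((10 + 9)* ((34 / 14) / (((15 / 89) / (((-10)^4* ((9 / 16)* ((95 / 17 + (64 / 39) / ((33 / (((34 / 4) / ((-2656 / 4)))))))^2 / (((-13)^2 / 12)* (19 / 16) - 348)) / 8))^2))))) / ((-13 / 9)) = -3585062085920011077249289875506200000 / 4307332875045220948483379512689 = -832316.00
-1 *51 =-51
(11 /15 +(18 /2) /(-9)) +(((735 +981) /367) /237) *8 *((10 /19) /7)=-14737876 /57841035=-0.25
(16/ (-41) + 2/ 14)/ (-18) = 71/ 5166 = 0.01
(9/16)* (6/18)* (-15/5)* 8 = -9/2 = -4.50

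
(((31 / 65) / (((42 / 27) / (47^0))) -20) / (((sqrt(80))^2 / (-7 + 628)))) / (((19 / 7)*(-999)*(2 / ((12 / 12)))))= 412183 / 14622400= 0.03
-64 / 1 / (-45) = 64 / 45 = 1.42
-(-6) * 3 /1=18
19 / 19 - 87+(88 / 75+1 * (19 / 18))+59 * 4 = 152.23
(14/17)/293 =14/4981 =0.00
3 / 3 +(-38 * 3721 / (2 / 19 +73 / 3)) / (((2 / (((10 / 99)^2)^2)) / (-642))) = 2889489231577 / 14867891577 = 194.34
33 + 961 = 994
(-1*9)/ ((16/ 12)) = -27/ 4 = -6.75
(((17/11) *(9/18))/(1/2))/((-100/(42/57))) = -119/10450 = -0.01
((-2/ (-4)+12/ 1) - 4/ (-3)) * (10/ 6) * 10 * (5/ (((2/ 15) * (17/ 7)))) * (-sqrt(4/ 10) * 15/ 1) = -363125 * sqrt(10)/ 34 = -33773.59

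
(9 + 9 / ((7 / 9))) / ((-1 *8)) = -18 / 7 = -2.57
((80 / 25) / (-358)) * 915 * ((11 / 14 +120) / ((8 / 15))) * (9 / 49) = -41776155 / 122794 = -340.21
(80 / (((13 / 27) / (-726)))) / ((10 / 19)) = -2979504 / 13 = -229192.62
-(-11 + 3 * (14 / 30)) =48 / 5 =9.60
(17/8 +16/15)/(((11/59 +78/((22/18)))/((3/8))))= 248567/13292480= 0.02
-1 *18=-18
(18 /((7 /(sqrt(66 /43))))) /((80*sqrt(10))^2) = 9*sqrt(2838) /9632000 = 0.00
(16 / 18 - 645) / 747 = -5797 / 6723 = -0.86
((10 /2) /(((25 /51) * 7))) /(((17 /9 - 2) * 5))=-459 /175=-2.62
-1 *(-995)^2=-990025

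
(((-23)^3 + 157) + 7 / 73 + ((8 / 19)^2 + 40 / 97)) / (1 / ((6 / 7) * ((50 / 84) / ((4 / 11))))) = -8442143046425 / 501023236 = -16849.80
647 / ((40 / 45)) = 727.88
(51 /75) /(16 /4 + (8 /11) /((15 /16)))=561 /3940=0.14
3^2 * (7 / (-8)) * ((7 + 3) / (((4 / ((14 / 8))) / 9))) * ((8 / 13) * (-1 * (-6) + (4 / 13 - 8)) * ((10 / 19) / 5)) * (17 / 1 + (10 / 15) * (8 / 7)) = 3877335 / 6422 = 603.76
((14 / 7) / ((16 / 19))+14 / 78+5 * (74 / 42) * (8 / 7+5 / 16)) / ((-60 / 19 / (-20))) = 2977433 / 30576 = 97.38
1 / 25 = 0.04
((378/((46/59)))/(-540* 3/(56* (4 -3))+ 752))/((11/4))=624456/2561119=0.24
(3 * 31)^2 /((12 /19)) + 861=58221 /4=14555.25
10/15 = 2/3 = 0.67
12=12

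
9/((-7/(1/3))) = -3/7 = -0.43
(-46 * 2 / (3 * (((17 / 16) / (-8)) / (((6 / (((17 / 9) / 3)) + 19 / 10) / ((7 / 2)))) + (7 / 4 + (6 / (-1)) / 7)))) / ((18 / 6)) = -160165376 / 13352355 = -12.00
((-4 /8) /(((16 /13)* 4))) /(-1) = 0.10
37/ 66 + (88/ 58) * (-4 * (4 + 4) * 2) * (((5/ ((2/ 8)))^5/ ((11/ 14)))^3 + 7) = -138110042112000000014299109/ 21054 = -6559800613280136791787.74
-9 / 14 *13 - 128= -136.36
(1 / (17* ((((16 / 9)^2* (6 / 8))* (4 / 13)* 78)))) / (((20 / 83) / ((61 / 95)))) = 45567 / 16537600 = 0.00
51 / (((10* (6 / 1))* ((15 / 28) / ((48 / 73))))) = 1904 / 1825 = 1.04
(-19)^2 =361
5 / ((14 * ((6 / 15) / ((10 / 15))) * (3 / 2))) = 25 / 63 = 0.40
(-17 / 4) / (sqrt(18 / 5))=-17*sqrt(10) / 24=-2.24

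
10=10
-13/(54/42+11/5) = -455/122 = -3.73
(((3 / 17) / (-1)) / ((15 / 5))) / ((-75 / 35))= 7 / 255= 0.03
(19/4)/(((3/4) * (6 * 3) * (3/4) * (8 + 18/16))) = 0.05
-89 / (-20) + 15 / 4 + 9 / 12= 179 / 20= 8.95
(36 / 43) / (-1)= -36 / 43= -0.84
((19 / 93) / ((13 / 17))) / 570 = 17 / 36270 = 0.00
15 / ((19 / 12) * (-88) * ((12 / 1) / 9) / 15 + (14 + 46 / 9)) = 2025 / 908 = 2.23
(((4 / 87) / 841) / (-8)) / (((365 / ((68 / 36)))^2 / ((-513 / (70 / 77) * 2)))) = 60401 / 292430207250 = 0.00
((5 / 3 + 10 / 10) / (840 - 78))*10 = 40 / 1143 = 0.03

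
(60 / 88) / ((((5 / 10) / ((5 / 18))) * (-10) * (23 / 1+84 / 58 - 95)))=145 / 270072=0.00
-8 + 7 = -1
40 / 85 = 8 / 17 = 0.47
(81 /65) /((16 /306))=12393 /520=23.83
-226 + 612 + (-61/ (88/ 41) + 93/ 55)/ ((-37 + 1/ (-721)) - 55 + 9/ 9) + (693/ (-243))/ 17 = 5116555053739/ 13250999520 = 386.13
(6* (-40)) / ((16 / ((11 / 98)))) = -165 / 98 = -1.68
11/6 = 1.83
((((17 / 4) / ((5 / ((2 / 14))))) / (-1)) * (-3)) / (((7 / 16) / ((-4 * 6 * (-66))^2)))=511847424 / 245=2089173.16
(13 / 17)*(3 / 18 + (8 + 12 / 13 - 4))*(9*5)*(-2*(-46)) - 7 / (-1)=274049 / 17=16120.53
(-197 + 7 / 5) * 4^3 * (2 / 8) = -15648 / 5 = -3129.60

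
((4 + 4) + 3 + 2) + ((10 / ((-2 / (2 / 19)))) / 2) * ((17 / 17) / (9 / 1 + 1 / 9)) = 20209 / 1558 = 12.97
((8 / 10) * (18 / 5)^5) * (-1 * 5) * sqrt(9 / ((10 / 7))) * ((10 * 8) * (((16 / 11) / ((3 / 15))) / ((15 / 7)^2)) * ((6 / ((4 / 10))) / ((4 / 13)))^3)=-14646071801088 * sqrt(70) / 1375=-89118420521.59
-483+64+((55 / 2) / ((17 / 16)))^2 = 72509 / 289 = 250.90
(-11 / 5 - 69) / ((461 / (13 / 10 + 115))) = -207014 / 11525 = -17.96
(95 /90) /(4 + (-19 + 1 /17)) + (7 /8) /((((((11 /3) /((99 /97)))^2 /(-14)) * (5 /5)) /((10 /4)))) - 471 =-40733130745 /86035896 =-473.44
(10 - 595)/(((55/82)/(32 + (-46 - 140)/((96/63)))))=628407/8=78550.88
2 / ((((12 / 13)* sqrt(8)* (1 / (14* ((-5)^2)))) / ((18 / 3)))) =2275* sqrt(2) / 2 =1608.67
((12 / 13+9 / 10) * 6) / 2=711 / 130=5.47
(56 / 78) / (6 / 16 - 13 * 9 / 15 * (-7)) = 0.01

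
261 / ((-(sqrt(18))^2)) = -29 / 2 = -14.50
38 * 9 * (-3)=-1026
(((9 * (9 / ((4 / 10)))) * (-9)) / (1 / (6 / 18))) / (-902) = 1215 / 1804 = 0.67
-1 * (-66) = 66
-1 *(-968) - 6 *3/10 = 966.20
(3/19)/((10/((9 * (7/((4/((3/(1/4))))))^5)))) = 110270727/190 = 580372.25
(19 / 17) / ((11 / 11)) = 19 / 17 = 1.12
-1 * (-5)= 5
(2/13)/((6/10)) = 0.26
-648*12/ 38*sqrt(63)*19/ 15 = -3888*sqrt(7)/ 5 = -2057.34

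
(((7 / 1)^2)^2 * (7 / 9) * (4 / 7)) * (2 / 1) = 19208 / 9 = 2134.22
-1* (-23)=23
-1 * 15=-15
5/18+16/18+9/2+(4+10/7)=233/21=11.10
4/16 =0.25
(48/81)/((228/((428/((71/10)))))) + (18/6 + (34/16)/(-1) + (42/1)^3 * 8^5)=2122192434086611/874152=2427715585.03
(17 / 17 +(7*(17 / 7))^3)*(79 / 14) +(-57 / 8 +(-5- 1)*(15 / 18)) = 221735 / 8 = 27716.88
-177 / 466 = -0.38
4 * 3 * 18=216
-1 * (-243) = 243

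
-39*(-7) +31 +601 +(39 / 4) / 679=2458019 / 2716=905.01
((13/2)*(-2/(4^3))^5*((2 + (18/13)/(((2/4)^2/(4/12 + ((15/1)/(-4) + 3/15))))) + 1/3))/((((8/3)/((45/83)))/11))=298881/44560285696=0.00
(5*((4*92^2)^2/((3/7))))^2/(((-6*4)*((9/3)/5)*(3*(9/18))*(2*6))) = -502954495674810368000/729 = -689923862379712438.96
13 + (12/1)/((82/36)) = 749/41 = 18.27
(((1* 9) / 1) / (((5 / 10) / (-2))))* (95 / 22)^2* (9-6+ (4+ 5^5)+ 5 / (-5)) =-254315475 / 121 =-2101780.79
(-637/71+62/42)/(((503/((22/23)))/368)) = -3933952/749973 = -5.25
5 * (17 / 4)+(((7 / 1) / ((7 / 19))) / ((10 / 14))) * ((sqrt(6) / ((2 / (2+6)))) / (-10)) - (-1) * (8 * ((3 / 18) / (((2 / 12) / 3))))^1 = 181 / 4 - 266 * sqrt(6) / 25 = 19.19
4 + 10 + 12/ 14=104/ 7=14.86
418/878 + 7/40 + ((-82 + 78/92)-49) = -52302901/403880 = -129.50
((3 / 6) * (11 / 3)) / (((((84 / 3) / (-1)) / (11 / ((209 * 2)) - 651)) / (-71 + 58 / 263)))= -1688423935 / 559664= -3016.85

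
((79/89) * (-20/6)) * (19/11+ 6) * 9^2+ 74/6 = -5402927/2937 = -1839.61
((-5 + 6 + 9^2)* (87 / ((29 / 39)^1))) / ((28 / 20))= 47970 / 7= 6852.86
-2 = -2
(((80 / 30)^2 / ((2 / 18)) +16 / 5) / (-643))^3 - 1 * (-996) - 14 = 32632768101194 / 33230963375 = 982.00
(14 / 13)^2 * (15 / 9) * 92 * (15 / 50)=9016 / 169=53.35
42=42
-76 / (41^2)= -0.05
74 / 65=1.14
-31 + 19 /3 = -74 /3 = -24.67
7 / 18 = 0.39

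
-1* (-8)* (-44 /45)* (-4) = 1408 /45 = 31.29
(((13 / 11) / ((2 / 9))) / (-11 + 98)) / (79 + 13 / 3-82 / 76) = 0.00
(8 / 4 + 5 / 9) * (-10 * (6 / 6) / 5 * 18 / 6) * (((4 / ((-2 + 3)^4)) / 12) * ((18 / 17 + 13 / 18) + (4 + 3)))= -61801 / 1377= -44.88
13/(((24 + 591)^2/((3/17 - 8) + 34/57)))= -91039/366500025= -0.00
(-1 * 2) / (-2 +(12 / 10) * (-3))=0.36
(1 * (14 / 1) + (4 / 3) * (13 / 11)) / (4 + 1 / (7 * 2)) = 7196 / 1881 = 3.83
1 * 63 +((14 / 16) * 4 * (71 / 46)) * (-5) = 3311 / 92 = 35.99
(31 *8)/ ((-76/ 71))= -4402/ 19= -231.68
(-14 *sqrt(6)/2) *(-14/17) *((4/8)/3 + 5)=1519 *sqrt(6)/51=72.96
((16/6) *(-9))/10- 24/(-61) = -612/305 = -2.01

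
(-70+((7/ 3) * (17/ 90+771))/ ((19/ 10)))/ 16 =54.82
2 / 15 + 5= 77 / 15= 5.13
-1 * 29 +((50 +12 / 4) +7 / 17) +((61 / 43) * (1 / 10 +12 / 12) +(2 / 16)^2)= 6079079 / 233920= 25.99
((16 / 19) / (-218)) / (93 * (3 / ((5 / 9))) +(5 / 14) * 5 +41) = -560 / 79006579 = -0.00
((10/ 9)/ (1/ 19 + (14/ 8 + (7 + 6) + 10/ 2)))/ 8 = 19/ 2709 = 0.01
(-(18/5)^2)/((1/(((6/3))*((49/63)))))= -504/25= -20.16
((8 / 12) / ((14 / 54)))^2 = 6.61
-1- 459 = -460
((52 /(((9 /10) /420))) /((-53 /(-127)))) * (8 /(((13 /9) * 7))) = 2438400 /53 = 46007.55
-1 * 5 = -5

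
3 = 3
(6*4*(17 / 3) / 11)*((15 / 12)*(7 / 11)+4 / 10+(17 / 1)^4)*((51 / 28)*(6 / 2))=47793070683 / 8470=5642629.36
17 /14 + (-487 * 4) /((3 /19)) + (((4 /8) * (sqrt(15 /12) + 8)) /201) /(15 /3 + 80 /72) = -1909260641 /154770 + 3 * sqrt(5) /14740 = -12336.12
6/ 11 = 0.55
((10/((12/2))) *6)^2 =100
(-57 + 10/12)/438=-337/2628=-0.13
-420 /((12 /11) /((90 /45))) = -770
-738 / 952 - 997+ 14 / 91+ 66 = -5764873 / 6188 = -931.62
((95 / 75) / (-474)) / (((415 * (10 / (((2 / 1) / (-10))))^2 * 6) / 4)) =-19 / 11064937500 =-0.00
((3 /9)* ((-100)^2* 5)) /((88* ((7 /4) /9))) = 75000 /77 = 974.03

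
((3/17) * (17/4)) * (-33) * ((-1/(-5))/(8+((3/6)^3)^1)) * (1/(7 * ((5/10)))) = -396/2275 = -0.17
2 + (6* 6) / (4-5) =-34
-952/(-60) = 238/15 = 15.87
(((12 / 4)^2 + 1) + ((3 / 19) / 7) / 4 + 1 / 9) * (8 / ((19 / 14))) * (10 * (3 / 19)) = 1937560 / 20577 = 94.16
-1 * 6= -6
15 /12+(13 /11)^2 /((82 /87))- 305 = -5998209 /19844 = -302.27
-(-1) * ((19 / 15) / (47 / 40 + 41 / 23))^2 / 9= 12222016 / 599711121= 0.02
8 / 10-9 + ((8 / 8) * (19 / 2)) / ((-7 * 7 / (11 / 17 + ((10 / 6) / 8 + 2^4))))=-2292659 / 199920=-11.47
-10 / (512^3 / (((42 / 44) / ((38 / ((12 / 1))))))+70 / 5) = -315 / 14025753017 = -0.00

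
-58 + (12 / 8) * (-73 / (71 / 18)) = -85.76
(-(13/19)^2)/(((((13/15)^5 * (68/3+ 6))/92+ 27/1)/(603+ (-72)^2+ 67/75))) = -102504422943000/1027188262489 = -99.79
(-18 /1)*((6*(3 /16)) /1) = -81 /4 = -20.25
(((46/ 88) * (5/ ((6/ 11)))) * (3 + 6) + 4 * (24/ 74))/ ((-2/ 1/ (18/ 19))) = -118341/ 5624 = -21.04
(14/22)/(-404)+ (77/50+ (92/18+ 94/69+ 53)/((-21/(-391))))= 23284089391/20997900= 1108.88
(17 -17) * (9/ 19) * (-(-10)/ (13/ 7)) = 0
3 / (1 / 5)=15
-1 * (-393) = 393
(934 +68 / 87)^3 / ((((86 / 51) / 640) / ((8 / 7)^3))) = 4367802344660008960 / 9438543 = 462762350572.54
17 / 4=4.25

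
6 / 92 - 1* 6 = -5.93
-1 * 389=-389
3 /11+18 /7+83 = 6610 /77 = 85.84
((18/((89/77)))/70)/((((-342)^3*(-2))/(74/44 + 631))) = 13919/7911444960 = 0.00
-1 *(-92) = 92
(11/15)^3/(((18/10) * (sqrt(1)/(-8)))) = -10648/6075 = -1.75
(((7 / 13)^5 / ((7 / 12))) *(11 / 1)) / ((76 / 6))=0.07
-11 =-11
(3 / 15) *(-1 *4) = -4 / 5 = -0.80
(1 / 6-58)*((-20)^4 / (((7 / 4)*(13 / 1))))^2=-2860588495.75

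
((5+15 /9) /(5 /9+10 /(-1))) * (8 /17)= -96 /289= -0.33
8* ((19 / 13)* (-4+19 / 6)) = -380 / 39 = -9.74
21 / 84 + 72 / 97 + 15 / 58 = 1.25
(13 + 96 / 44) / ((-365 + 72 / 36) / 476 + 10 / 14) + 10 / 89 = -7072258 / 22517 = -314.09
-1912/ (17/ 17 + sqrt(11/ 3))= 717 - 239 * sqrt(33)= -655.95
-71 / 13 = -5.46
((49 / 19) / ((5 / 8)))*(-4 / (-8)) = 2.06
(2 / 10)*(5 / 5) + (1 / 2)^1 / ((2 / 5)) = 29 / 20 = 1.45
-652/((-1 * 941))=0.69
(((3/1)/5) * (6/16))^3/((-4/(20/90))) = -81/128000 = -0.00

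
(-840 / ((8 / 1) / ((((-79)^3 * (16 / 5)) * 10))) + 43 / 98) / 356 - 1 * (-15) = 162348405283 / 34888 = 4653416.80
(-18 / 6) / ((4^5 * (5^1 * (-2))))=3 / 10240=0.00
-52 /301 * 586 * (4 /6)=-60944 /903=-67.49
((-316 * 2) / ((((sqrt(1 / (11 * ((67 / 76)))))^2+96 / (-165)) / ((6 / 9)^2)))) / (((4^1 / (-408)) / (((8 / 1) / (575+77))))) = -158366560 / 215649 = -734.37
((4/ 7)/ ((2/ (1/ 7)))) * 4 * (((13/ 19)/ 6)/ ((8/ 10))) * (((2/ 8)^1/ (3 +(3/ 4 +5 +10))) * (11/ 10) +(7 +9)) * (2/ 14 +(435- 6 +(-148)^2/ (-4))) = -1880.97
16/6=8/3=2.67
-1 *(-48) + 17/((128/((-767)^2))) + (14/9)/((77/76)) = 990718099/12672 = 78181.67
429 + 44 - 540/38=8717/19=458.79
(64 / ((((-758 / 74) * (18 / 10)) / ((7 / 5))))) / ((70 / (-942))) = 371776 / 5685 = 65.40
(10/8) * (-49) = -245/4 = -61.25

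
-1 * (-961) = 961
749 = 749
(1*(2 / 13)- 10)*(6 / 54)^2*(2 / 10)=-128 / 5265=-0.02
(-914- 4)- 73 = -991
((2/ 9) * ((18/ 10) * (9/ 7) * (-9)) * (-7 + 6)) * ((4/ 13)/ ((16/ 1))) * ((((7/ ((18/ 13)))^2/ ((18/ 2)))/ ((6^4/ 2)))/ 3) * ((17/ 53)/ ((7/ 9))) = 221/ 4121280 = 0.00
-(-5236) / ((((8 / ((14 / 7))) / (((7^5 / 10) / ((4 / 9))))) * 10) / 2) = 198003267 / 200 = 990016.34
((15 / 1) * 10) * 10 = 1500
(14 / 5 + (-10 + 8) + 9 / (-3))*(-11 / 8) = 3.02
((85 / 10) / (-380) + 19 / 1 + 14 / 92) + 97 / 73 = 26105957 / 1276040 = 20.46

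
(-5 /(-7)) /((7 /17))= 85 /49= 1.73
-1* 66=-66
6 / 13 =0.46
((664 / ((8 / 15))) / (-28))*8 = -2490 / 7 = -355.71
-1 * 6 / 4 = -3 / 2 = -1.50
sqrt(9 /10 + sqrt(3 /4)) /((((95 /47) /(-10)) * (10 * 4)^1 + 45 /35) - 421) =-329 * sqrt(50 * sqrt(3) + 90) /1407460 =-0.00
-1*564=-564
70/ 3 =23.33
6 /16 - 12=-93 /8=-11.62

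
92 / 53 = 1.74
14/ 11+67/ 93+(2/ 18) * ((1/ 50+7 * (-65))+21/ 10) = -48.33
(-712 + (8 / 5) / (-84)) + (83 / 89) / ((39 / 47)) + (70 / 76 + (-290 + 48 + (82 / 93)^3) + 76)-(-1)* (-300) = -1454716557621793 / 1237752595170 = -1175.29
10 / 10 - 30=-29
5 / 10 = 1 / 2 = 0.50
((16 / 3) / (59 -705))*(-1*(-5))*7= -280 / 969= -0.29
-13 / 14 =-0.93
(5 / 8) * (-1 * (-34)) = 85 / 4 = 21.25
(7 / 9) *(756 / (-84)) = -7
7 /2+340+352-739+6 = -75 /2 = -37.50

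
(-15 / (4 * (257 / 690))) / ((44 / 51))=-263925 / 22616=-11.67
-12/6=-2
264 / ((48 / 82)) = 451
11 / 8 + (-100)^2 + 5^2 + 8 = 80275 / 8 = 10034.38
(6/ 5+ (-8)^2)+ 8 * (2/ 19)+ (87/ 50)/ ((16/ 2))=503573/ 7600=66.26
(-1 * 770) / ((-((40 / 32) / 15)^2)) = 110880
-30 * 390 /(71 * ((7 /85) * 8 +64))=-82875 /32518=-2.55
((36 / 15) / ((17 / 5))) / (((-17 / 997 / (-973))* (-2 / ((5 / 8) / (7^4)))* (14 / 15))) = -31181175 / 5551112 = -5.62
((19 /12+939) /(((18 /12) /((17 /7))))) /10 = 191879 /1260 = 152.28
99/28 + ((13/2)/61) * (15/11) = 69159/18788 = 3.68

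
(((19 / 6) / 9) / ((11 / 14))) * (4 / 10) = 266 / 1485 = 0.18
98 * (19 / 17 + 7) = 13524 / 17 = 795.53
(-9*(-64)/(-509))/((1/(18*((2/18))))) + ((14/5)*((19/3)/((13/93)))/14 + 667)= 22292616/33085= 673.80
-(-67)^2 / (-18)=4489 / 18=249.39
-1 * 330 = -330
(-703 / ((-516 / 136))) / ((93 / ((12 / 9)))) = 2.66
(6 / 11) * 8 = 48 / 11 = 4.36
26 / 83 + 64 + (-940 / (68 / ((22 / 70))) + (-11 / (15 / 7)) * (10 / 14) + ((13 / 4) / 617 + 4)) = 4410232283 / 73129308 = 60.31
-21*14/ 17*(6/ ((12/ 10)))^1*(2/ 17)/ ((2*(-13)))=1470/ 3757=0.39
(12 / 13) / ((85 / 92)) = 1.00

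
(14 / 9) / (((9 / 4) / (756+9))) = 4760 / 9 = 528.89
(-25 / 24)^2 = 625 / 576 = 1.09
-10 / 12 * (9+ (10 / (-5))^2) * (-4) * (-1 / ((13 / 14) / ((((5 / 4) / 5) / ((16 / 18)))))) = -105 / 8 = -13.12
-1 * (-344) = 344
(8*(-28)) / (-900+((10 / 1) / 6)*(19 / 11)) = 7392 / 29605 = 0.25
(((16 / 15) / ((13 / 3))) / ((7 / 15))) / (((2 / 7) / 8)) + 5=257 / 13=19.77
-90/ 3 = -30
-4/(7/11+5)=-22/31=-0.71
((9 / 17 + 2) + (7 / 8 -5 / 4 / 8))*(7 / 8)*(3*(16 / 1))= 37107 / 272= 136.42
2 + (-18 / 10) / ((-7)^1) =79 / 35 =2.26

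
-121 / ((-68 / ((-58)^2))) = 101761 / 17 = 5985.94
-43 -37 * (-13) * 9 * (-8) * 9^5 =-2044985011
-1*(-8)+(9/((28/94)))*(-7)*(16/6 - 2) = -133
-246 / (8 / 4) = -123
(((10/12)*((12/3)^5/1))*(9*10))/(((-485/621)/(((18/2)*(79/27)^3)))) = -58060272640/2619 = -22168870.81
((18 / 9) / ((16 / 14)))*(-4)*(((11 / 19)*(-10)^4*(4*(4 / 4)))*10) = -30800000 / 19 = -1621052.63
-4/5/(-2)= 2/5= 0.40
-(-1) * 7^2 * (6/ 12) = 49/ 2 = 24.50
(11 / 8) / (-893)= -11 / 7144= -0.00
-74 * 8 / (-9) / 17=592 / 153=3.87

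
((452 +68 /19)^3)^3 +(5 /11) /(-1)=3000875065961537251979671363766087361 /3549564675569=845420591042053047160422.00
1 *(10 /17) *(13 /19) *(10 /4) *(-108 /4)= -8775 /323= -27.17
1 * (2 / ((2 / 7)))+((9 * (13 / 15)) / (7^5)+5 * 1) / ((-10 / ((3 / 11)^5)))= 473636171474 / 67669603925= 7.00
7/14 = 1/2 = 0.50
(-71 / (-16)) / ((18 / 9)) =71 / 32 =2.22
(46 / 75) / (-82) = -23 / 3075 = -0.01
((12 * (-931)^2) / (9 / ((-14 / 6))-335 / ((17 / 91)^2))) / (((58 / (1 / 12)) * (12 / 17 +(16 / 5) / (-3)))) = 447131663265 / 103661127328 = 4.31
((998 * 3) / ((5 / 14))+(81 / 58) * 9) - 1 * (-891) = 2693163 / 290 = 9286.77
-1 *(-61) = 61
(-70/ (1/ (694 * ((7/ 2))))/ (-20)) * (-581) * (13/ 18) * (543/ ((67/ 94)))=-1092500067113/ 402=-2717661858.49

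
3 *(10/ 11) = 30/ 11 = 2.73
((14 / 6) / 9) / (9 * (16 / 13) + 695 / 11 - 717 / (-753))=251251 / 72887742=0.00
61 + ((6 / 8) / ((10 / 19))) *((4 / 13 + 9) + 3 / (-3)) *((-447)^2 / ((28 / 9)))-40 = 2767630899 / 3640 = 760338.16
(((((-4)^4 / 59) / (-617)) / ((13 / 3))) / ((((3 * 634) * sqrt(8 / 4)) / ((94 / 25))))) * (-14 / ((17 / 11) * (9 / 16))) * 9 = 14823424 * sqrt(2) / 63757124275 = 0.00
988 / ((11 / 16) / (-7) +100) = 110656 / 11189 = 9.89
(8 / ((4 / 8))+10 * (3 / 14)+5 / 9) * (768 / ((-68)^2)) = 18848 / 6069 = 3.11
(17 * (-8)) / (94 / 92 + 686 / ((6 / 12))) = -0.10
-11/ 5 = -2.20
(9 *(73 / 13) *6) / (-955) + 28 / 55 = 26162 / 136565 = 0.19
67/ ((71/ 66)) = 4422/ 71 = 62.28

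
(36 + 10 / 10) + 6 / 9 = 113 / 3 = 37.67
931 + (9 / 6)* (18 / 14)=13061 / 14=932.93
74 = 74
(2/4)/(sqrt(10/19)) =sqrt(190)/20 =0.69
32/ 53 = 0.60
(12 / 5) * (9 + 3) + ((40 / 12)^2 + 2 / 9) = 602 / 15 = 40.13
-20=-20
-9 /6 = -1.50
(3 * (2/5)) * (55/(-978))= -0.07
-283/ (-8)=35.38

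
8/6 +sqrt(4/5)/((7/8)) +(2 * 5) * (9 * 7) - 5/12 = 16 * sqrt(5)/35 +7571/12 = 631.94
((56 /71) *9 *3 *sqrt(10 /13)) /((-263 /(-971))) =1468152 *sqrt(130) /242749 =68.96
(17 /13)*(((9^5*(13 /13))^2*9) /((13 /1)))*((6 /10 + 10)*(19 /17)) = 31600727026263 /845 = 37397310090.25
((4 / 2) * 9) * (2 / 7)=36 / 7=5.14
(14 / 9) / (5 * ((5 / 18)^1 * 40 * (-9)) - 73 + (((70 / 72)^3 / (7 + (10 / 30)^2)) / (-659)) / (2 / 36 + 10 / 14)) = -1832800256 / 675125365853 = -0.00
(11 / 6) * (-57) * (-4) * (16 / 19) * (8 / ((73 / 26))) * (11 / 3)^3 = 97450496 / 1971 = 49442.16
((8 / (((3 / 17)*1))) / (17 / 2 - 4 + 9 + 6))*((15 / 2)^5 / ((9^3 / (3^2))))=53125 / 78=681.09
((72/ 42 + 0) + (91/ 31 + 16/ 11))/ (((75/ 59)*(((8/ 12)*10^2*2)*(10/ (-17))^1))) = -14614713/ 238700000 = -0.06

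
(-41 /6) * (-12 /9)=82 /9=9.11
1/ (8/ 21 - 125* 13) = -0.00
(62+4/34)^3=1177583616/4913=239687.28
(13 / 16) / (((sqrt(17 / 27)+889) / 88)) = 3432429 / 42677300 - 429 *sqrt(51) / 42677300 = 0.08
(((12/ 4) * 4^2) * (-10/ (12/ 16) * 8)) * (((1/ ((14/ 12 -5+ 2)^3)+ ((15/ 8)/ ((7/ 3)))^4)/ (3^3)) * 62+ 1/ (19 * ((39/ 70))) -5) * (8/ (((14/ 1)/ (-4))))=-838173360957320/ 16576256697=-50564.69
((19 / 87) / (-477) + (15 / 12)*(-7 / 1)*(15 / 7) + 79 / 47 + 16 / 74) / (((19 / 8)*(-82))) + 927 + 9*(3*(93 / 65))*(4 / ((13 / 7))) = 47993009213132812 / 47504131262055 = 1010.29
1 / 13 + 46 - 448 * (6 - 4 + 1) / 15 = -2829 / 65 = -43.52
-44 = -44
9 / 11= 0.82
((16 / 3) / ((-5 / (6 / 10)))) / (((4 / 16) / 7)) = -448 / 25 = -17.92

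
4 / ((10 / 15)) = 6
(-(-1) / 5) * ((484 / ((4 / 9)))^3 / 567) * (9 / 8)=143496441 / 280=512487.29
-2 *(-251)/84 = 251/42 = 5.98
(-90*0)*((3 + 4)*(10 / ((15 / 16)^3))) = 0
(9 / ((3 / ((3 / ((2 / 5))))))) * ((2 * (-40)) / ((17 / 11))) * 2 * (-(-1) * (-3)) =118800 / 17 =6988.24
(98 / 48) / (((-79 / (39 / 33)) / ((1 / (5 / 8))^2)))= -5096 / 65175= -0.08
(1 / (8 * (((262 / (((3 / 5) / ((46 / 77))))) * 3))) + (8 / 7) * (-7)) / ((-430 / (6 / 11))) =11569689 / 1140119200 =0.01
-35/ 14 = -5/ 2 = -2.50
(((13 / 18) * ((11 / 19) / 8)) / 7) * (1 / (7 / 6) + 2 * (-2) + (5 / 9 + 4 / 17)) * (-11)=3962387 / 20511792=0.19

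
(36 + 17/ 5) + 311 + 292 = 3212/ 5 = 642.40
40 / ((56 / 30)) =150 / 7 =21.43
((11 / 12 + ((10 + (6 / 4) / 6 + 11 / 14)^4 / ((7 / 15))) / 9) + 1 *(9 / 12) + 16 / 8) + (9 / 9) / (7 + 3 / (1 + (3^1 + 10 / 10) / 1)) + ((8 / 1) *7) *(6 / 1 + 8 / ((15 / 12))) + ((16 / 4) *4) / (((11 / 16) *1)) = 57365998676633 / 13488625920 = 4252.92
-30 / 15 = -2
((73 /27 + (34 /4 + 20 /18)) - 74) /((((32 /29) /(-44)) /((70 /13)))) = 37190615 /2808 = 13244.52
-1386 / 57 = -462 / 19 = -24.32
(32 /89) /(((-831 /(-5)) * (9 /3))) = 160 /221877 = 0.00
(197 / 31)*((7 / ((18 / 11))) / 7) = 2167 / 558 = 3.88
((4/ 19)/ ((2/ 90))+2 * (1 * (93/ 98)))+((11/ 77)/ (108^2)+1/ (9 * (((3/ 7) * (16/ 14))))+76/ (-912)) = 125045395/ 10859184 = 11.52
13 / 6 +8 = 61 / 6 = 10.17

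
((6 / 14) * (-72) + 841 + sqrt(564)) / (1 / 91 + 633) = 91 * sqrt(141) / 28802 + 73723 / 57604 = 1.32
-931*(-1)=931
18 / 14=1.29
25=25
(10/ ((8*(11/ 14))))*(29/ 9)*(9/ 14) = 145/ 44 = 3.30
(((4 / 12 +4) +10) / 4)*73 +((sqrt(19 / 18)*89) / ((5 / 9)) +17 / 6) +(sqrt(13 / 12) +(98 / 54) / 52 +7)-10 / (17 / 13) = sqrt(39) / 6 +267*sqrt(38) / 10 +3148243 / 11934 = 429.44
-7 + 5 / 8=-51 / 8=-6.38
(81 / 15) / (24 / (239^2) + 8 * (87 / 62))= 15936759 / 33131420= 0.48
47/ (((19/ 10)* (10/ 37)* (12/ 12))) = 1739/ 19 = 91.53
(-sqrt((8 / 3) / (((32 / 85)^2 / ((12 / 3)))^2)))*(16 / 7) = -7225*sqrt(6) / 168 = -105.34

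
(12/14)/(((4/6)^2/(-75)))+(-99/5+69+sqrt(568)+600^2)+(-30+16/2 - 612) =2 * sqrt(142)+25148939/70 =359294.39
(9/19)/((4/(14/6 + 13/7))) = 66/133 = 0.50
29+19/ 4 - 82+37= -45/ 4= -11.25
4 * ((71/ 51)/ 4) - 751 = -38230/ 51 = -749.61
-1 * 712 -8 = -720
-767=-767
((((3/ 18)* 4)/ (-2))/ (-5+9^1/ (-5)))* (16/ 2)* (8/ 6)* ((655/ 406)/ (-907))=-26200/ 28170513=-0.00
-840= -840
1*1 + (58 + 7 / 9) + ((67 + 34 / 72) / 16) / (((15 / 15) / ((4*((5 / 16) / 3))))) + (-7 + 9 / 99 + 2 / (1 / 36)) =9627611 / 76032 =126.63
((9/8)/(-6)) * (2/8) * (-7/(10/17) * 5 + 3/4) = 705/256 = 2.75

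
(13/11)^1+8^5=360461/11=32769.18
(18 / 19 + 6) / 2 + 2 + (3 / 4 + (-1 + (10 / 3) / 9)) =11479 / 2052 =5.59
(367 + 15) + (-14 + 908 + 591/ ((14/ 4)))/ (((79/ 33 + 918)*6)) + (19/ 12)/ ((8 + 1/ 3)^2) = 382.22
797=797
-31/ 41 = -0.76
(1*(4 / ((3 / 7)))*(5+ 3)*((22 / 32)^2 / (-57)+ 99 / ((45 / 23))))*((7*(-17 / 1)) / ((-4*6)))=3074745443 / 164160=18730.17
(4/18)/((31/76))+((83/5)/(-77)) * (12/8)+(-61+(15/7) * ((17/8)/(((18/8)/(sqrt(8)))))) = -13057061/214830+85 * sqrt(2)/21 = -55.05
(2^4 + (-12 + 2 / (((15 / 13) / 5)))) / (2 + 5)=38 / 21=1.81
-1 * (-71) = 71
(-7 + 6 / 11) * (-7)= 497 / 11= 45.18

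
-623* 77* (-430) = 20627530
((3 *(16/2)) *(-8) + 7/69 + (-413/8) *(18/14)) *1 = -142567/552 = -258.27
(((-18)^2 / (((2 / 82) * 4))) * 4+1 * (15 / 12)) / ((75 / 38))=1009679 / 150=6731.19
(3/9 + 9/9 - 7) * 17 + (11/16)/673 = -3111919/32304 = -96.33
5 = 5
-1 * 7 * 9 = -63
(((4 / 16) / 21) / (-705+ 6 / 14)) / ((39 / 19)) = -19 / 2308176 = -0.00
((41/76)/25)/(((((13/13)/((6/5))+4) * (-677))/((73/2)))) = -8979/37302700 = -0.00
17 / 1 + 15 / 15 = 18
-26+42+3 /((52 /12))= 217 /13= 16.69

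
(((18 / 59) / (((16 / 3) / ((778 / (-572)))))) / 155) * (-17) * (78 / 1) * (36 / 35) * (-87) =-419416299 / 7041650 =-59.56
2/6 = 1/3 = 0.33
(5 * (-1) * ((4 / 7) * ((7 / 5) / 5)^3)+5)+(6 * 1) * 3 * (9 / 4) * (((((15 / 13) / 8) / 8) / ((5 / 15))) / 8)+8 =549581473 / 41600000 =13.21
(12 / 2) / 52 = 3 / 26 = 0.12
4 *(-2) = -8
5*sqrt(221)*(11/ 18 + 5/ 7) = 835*sqrt(221)/ 126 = 98.52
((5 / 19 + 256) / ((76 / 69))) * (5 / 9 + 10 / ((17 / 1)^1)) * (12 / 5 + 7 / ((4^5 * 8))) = 128481378585 / 201097216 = 638.90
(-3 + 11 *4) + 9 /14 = 583 /14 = 41.64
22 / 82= 11 / 41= 0.27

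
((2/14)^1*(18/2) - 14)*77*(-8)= 7832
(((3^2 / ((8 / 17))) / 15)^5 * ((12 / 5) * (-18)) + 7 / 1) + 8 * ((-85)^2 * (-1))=-3708067681777 / 64000000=-57938.56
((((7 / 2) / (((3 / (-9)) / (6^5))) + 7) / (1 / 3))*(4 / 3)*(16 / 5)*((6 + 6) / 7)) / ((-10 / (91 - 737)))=-2893170432 / 25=-115726817.28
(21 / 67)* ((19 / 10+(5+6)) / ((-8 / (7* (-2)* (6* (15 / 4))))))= 170667 / 1072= 159.20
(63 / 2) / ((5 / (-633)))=-39879 / 10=-3987.90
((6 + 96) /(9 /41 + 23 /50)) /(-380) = -10455 /26467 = -0.40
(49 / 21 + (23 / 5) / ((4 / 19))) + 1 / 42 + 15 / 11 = 39379 / 1540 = 25.57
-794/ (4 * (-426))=397/ 852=0.47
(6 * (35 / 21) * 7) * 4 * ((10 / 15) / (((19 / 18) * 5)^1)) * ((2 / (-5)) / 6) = -224 / 95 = -2.36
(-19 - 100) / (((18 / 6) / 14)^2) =-23324 / 9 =-2591.56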